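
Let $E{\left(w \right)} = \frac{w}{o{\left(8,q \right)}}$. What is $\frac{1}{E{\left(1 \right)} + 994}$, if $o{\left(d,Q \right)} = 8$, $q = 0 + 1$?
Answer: $\frac{8}{7953} \approx 0.0010059$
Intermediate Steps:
$q = 1$
$E{\left(w \right)} = \frac{w}{8}$
$\frac{1}{E{\left(1 \right)} + 994} = \frac{1}{\frac{1}{8} \cdot 1 + 994} = \frac{1}{\frac{1}{8} + 994} = \frac{1}{\frac{7953}{8}} = \frac{8}{7953}$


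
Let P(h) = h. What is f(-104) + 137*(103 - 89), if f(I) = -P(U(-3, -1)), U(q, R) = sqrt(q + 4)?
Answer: 1917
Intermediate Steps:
U(q, R) = sqrt(4 + q)
f(I) = -1 (f(I) = -sqrt(4 - 3) = -sqrt(1) = -1*1 = -1)
f(-104) + 137*(103 - 89) = -1 + 137*(103 - 89) = -1 + 137*14 = -1 + 1918 = 1917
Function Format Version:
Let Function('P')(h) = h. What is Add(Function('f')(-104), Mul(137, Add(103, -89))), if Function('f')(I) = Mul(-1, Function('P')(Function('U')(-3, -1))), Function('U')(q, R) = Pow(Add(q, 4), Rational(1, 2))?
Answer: 1917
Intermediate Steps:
Function('U')(q, R) = Pow(Add(4, q), Rational(1, 2))
Function('f')(I) = -1 (Function('f')(I) = Mul(-1, Pow(Add(4, -3), Rational(1, 2))) = Mul(-1, Pow(1, Rational(1, 2))) = Mul(-1, 1) = -1)
Add(Function('f')(-104), Mul(137, Add(103, -89))) = Add(-1, Mul(137, Add(103, -89))) = Add(-1, Mul(137, 14)) = Add(-1, 1918) = 1917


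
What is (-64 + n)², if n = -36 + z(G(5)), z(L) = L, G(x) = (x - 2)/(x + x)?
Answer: 994009/100 ≈ 9940.1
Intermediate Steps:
G(x) = (-2 + x)/(2*x) (G(x) = (-2 + x)/((2*x)) = (-2 + x)*(1/(2*x)) = (-2 + x)/(2*x))
n = -357/10 (n = -36 + (½)*(-2 + 5)/5 = -36 + (½)*(⅕)*3 = -36 + 3/10 = -357/10 ≈ -35.700)
(-64 + n)² = (-64 - 357/10)² = (-997/10)² = 994009/100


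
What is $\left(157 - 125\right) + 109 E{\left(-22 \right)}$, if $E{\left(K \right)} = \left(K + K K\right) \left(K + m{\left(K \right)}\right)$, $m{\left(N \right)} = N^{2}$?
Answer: $23265428$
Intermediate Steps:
$E{\left(K \right)} = \left(K + K^{2}\right)^{2}$ ($E{\left(K \right)} = \left(K + K K\right) \left(K + K^{2}\right) = \left(K + K^{2}\right) \left(K + K^{2}\right) = \left(K + K^{2}\right)^{2}$)
$\left(157 - 125\right) + 109 E{\left(-22 \right)} = \left(157 - 125\right) + 109 \left(-22\right)^{2} \left(1 + \left(-22\right)^{2} + 2 \left(-22\right)\right) = \left(157 - 125\right) + 109 \cdot 484 \left(1 + 484 - 44\right) = 32 + 109 \cdot 484 \cdot 441 = 32 + 109 \cdot 213444 = 32 + 23265396 = 23265428$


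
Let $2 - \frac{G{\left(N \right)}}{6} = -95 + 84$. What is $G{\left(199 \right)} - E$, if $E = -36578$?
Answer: $36656$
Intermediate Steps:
$G{\left(N \right)} = 78$ ($G{\left(N \right)} = 12 - 6 \left(-95 + 84\right) = 12 - -66 = 12 + 66 = 78$)
$G{\left(199 \right)} - E = 78 - -36578 = 78 + 36578 = 36656$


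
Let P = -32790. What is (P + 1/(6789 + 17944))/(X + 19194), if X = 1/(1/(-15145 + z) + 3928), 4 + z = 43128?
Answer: -89129585118639397/52173018651035233 ≈ -1.7083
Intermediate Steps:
z = 43124 (z = -4 + 43128 = 43124)
X = 27979/109901513 (X = 1/(1/(-15145 + 43124) + 3928) = 1/(1/27979 + 3928) = 1/(109901513/27979) = 27979/109901513 ≈ 0.00025458)
(P + 1/(6789 + 17944))/(X + 19194) = (-32790 + 1/(6789 + 17944))/(27979/109901513 + 19194) = (-32790 + 1/24733)/(2109449668501/109901513) = (-32790 + 1/24733)*(109901513/2109449668501) = -810995069/24733*109901513/2109449668501 = -89129585118639397/52173018651035233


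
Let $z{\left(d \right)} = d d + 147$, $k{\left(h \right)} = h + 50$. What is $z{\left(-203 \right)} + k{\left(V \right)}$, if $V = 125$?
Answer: $41531$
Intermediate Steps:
$k{\left(h \right)} = 50 + h$
$z{\left(d \right)} = 147 + d^{2}$ ($z{\left(d \right)} = d^{2} + 147 = 147 + d^{2}$)
$z{\left(-203 \right)} + k{\left(V \right)} = \left(147 + \left(-203\right)^{2}\right) + \left(50 + 125\right) = \left(147 + 41209\right) + 175 = 41356 + 175 = 41531$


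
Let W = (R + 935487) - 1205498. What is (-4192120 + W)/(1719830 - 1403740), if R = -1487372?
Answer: -5949503/316090 ≈ -18.822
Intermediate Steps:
W = -1757383 (W = (-1487372 + 935487) - 1205498 = -551885 - 1205498 = -1757383)
(-4192120 + W)/(1719830 - 1403740) = (-4192120 - 1757383)/(1719830 - 1403740) = -5949503/316090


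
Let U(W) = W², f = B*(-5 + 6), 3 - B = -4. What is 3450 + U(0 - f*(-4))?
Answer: 4234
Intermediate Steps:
B = 7 (B = 3 - 1*(-4) = 3 + 4 = 7)
f = 7 (f = 7*(-5 + 6) = 7*1 = 7)
3450 + U(0 - f*(-4)) = 3450 + (0 - 1*7*(-4))² = 3450 + (0 - 7*(-4))² = 3450 + (0 + 28)² = 3450 + 28² = 3450 + 784 = 4234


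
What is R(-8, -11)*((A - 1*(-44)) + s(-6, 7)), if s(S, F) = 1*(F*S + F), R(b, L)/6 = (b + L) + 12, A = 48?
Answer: -2394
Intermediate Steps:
R(b, L) = 72 + 6*L + 6*b (R(b, L) = 6*((b + L) + 12) = 6*((L + b) + 12) = 6*(12 + L + b) = 72 + 6*L + 6*b)
s(S, F) = F + F*S (s(S, F) = 1*(F + F*S) = F + F*S)
R(-8, -11)*((A - 1*(-44)) + s(-6, 7)) = (72 + 6*(-11) + 6*(-8))*((48 - 1*(-44)) + 7*(1 - 6)) = (72 - 66 - 48)*((48 + 44) + 7*(-5)) = -42*(92 - 35) = -42*57 = -2394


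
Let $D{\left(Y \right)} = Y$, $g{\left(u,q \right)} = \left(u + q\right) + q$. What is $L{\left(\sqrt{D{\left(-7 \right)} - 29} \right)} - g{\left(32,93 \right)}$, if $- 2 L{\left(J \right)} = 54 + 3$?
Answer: $- \frac{493}{2} \approx -246.5$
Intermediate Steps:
$g{\left(u,q \right)} = u + 2 q$ ($g{\left(u,q \right)} = \left(q + u\right) + q = u + 2 q$)
$L{\left(J \right)} = - \frac{57}{2}$ ($L{\left(J \right)} = - \frac{54 + 3}{2} = \left(- \frac{1}{2}\right) 57 = - \frac{57}{2}$)
$L{\left(\sqrt{D{\left(-7 \right)} - 29} \right)} - g{\left(32,93 \right)} = - \frac{57}{2} - \left(32 + 2 \cdot 93\right) = - \frac{57}{2} - \left(32 + 186\right) = - \frac{57}{2} - 218 = - \frac{493}{2}$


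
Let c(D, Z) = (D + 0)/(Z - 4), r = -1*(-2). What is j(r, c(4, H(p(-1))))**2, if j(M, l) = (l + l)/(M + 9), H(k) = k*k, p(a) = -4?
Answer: 4/1089 ≈ 0.0036731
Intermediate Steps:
r = 2
H(k) = k**2
c(D, Z) = D/(-4 + Z)
j(M, l) = 2*l/(9 + M) (j(M, l) = (2*l)/(9 + M) = 2*l/(9 + M))
j(r, c(4, H(p(-1))))**2 = (2*(4/(-4 + (-4)**2))/(9 + 2))**2 = (2*(4/(-4 + 16))/11)**2 = (2*(4/12)*(1/11))**2 = (2*(4*(1/12))*(1/11))**2 = (2*(1/3)*(1/11))**2 = (2/33)**2 = 4/1089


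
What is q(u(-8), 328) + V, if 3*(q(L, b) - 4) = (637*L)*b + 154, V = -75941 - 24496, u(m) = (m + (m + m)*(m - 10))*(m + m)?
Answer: -312111475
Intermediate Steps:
u(m) = 2*m*(m + 2*m*(-10 + m)) (u(m) = (m + (2*m)*(-10 + m))*(2*m) = (m + 2*m*(-10 + m))*(2*m) = 2*m*(m + 2*m*(-10 + m)))
V = -100437
q(L, b) = 166/3 + 637*L*b/3 (q(L, b) = 4 + ((637*L)*b + 154)/3 = 4 + (637*L*b + 154)/3 = 4 + (154 + 637*L*b)/3 = 4 + (154/3 + 637*L*b/3) = 166/3 + 637*L*b/3)
q(u(-8), 328) + V = (166/3 + (637/3)*((-8)**2*(-38 + 4*(-8)))*328) - 100437 = (166/3 + (637/3)*(64*(-38 - 32))*328) - 100437 = (166/3 + (637/3)*(64*(-70))*328) - 100437 = (166/3 + (637/3)*(-4480)*328) - 100437 = (166/3 - 936033280/3) - 100437 = -312011038 - 100437 = -312111475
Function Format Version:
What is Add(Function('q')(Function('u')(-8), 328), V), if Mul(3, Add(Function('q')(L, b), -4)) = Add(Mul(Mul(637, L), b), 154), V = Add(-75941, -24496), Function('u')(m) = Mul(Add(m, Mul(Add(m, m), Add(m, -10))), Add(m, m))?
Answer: -312111475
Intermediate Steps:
Function('u')(m) = Mul(2, m, Add(m, Mul(2, m, Add(-10, m)))) (Function('u')(m) = Mul(Add(m, Mul(Mul(2, m), Add(-10, m))), Mul(2, m)) = Mul(Add(m, Mul(2, m, Add(-10, m))), Mul(2, m)) = Mul(2, m, Add(m, Mul(2, m, Add(-10, m)))))
V = -100437
Function('q')(L, b) = Add(Rational(166, 3), Mul(Rational(637, 3), L, b)) (Function('q')(L, b) = Add(4, Mul(Rational(1, 3), Add(Mul(Mul(637, L), b), 154))) = Add(4, Mul(Rational(1, 3), Add(Mul(637, L, b), 154))) = Add(4, Mul(Rational(1, 3), Add(154, Mul(637, L, b)))) = Add(4, Add(Rational(154, 3), Mul(Rational(637, 3), L, b))) = Add(Rational(166, 3), Mul(Rational(637, 3), L, b)))
Add(Function('q')(Function('u')(-8), 328), V) = Add(Add(Rational(166, 3), Mul(Rational(637, 3), Mul(Pow(-8, 2), Add(-38, Mul(4, -8))), 328)), -100437) = Add(Add(Rational(166, 3), Mul(Rational(637, 3), Mul(64, Add(-38, -32)), 328)), -100437) = Add(Add(Rational(166, 3), Mul(Rational(637, 3), Mul(64, -70), 328)), -100437) = Add(Add(Rational(166, 3), Mul(Rational(637, 3), -4480, 328)), -100437) = Add(Add(Rational(166, 3), Rational(-936033280, 3)), -100437) = Add(-312011038, -100437) = -312111475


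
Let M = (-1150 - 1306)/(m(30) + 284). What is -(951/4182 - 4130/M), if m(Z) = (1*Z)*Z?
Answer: -852165879/427958 ≈ -1991.2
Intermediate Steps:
m(Z) = Z**2 (m(Z) = Z*Z = Z**2)
M = -307/148 (M = (-1150 - 1306)/(30**2 + 284) = -2456/(900 + 284) = -2456/1184 = -2456*1/1184 = -307/148 ≈ -2.0743)
-(951/4182 - 4130/M) = -(951/4182 - 4130/(-307/148)) = -(951*(1/4182) - 4130*(-148/307)) = -(317/1394 + 611240/307) = -1*852165879/427958 = -852165879/427958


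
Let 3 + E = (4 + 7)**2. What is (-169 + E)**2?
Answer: 2601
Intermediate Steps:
E = 118 (E = -3 + (4 + 7)**2 = -3 + 11**2 = -3 + 121 = 118)
(-169 + E)**2 = (-169 + 118)**2 = (-51)**2 = 2601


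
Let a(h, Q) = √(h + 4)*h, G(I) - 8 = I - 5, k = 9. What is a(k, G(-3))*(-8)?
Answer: -72*√13 ≈ -259.60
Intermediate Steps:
G(I) = 3 + I (G(I) = 8 + (I - 5) = 8 + (-5 + I) = 3 + I)
a(h, Q) = h*√(4 + h) (a(h, Q) = √(4 + h)*h = h*√(4 + h))
a(k, G(-3))*(-8) = (9*√(4 + 9))*(-8) = (9*√13)*(-8) = -72*√13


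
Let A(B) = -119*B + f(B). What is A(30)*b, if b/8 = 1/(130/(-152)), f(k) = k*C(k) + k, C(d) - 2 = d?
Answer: 313728/13 ≈ 24133.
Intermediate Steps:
C(d) = 2 + d
f(k) = k + k*(2 + k) (f(k) = k*(2 + k) + k = k + k*(2 + k))
b = -608/65 (b = 8/((130/(-152))) = 8/((130*(-1/152))) = 8/(-65/76) = 8*(-76/65) = -608/65 ≈ -9.3539)
A(B) = -119*B + B*(3 + B)
A(30)*b = (30*(-116 + 30))*(-608/65) = (30*(-86))*(-608/65) = -2580*(-608/65) = 313728/13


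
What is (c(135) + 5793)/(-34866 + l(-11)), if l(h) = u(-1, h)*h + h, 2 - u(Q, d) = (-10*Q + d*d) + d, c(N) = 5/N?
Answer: -156412/906633 ≈ -0.17252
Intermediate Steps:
u(Q, d) = 2 - d - d² + 10*Q (u(Q, d) = 2 - ((-10*Q + d*d) + d) = 2 - ((-10*Q + d²) + d) = 2 - ((d² - 10*Q) + d) = 2 - (d + d² - 10*Q) = 2 + (-d - d² + 10*Q) = 2 - d - d² + 10*Q)
l(h) = h + h*(-8 - h - h²) (l(h) = (2 - h - h² + 10*(-1))*h + h = (2 - h - h² - 10)*h + h = (-8 - h - h²)*h + h = h*(-8 - h - h²) + h = h + h*(-8 - h - h²))
(c(135) + 5793)/(-34866 + l(-11)) = (5/135 + 5793)/(-34866 - 1*(-11)*(7 - 11 + (-11)²)) = (5*(1/135) + 5793)/(-34866 - 1*(-11)*(7 - 11 + 121)) = (1/27 + 5793)/(-34866 - 1*(-11)*117) = 156412/(27*(-34866 + 1287)) = (156412/27)/(-33579) = (156412/27)*(-1/33579) = -156412/906633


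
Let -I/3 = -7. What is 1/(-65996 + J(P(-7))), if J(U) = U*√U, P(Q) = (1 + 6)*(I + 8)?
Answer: -9428/621015227 - 29*√203/621015227 ≈ -1.5847e-5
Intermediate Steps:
I = 21 (I = -3*(-7) = 21)
P(Q) = 203 (P(Q) = (1 + 6)*(21 + 8) = 7*29 = 203)
J(U) = U^(3/2)
1/(-65996 + J(P(-7))) = 1/(-65996 + 203^(3/2)) = 1/(-65996 + 203*√203)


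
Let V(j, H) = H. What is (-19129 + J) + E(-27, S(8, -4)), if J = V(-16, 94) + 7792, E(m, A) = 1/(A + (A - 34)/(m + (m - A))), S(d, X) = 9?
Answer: -6655793/592 ≈ -11243.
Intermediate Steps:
E(m, A) = 1/(A + (-34 + A)/(-A + 2*m))
J = 7886 (J = 94 + 7792 = 7886)
(-19129 + J) + E(-27, S(8, -4)) = (-19129 + 7886) + (9 - 2*(-27))/(34 + 9**2 - 1*9 - 2*9*(-27)) = -11243 + (9 + 54)/(34 + 81 - 9 + 486) = -11243 + 63/592 = -6655793/592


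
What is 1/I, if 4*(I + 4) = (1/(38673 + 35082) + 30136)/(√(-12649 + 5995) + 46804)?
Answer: 295020*(-√6654 + 46804*I)/(-53009783639*I + 1180080*√6654) ≈ -0.26048 + 1.9035e-5*I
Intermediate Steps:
I = -4 + 2222680681/(295020*(46804 + I*√6654)) (I = -4 + ((1/(38673 + 35082) + 30136)/(√(-12649 + 5995) + 46804))/4 = -4 + ((1/73755 + 30136)/(√(-6654) + 46804))/4 = -4 + ((1/73755 + 30136)/(I*√6654 + 46804))/4 = -4 + (2222680681/(73755*(46804 + I*√6654)))/4 = -4 + 2222680681/(295020*(46804 + I*√6654)) ≈ -3.839 - 0.00028054*I)
1/I = 1/((-1180080*√6654 + 53009783639*I)/(295020*(√6654 - 46804*I))) = 295020*(√6654 - 46804*I)/(-1180080*√6654 + 53009783639*I)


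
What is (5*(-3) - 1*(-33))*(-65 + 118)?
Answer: 954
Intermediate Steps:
(5*(-3) - 1*(-33))*(-65 + 118) = (-15 + 33)*53 = 18*53 = 954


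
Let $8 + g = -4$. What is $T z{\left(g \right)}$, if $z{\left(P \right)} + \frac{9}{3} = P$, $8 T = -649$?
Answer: $\frac{9735}{8} \approx 1216.9$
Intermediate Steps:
$g = -12$ ($g = -8 - 4 = -12$)
$T = - \frac{649}{8}$ ($T = \frac{1}{8} \left(-649\right) = - \frac{649}{8} \approx -81.125$)
$z{\left(P \right)} = -3 + P$
$T z{\left(g \right)} = - \frac{649 \left(-3 - 12\right)}{8} = \left(- \frac{649}{8}\right) \left(-15\right) = \frac{9735}{8}$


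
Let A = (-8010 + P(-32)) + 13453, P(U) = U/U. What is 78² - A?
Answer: 640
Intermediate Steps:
P(U) = 1
A = 5444 (A = (-8010 + 1) + 13453 = -8009 + 13453 = 5444)
78² - A = 78² - 1*5444 = 6084 - 5444 = 640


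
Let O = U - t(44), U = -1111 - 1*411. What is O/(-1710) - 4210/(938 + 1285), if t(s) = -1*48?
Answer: -3823/3705 ≈ -1.0318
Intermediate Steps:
t(s) = -48
U = -1522 (U = -1111 - 411 = -1522)
O = -1474 (O = -1522 - 1*(-48) = -1522 + 48 = -1474)
O/(-1710) - 4210/(938 + 1285) = -1474/(-1710) - 4210/(938 + 1285) = -1474*(-1/1710) - 4210/2223 = 737/855 - 4210*1/2223 = 737/855 - 4210/2223 = -3823/3705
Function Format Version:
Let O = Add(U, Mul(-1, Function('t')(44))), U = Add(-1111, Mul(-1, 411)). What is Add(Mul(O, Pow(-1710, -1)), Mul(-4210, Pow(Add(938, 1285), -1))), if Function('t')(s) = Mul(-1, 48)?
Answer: Rational(-3823, 3705) ≈ -1.0318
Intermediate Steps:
Function('t')(s) = -48
U = -1522 (U = Add(-1111, -411) = -1522)
O = -1474 (O = Add(-1522, Mul(-1, -48)) = Add(-1522, 48) = -1474)
Add(Mul(O, Pow(-1710, -1)), Mul(-4210, Pow(Add(938, 1285), -1))) = Add(Mul(-1474, Pow(-1710, -1)), Mul(-4210, Pow(Add(938, 1285), -1))) = Add(Mul(-1474, Rational(-1, 1710)), Mul(-4210, Pow(2223, -1))) = Add(Rational(737, 855), Mul(-4210, Rational(1, 2223))) = Add(Rational(737, 855), Rational(-4210, 2223)) = Rational(-3823, 3705)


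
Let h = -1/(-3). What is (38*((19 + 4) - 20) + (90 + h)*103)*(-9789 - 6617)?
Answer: -463551530/3 ≈ -1.5452e+8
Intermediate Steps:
h = ⅓ (h = -1*(-⅓) = ⅓ ≈ 0.33333)
(38*((19 + 4) - 20) + (90 + h)*103)*(-9789 - 6617) = (38*((19 + 4) - 20) + (90 + ⅓)*103)*(-9789 - 6617) = (38*(23 - 20) + (271/3)*103)*(-16406) = (38*3 + 27913/3)*(-16406) = (114 + 27913/3)*(-16406) = (28255/3)*(-16406) = -463551530/3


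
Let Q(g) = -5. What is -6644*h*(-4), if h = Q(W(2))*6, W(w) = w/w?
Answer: -797280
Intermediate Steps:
W(w) = 1
h = -30 (h = -5*6 = -30)
-6644*h*(-4) = -(-199320)*(-4) = -6644*120 = -797280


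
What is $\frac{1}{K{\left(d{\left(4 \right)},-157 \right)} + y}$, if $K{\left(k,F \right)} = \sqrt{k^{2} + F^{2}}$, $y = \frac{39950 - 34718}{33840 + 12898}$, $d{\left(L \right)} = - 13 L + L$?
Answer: $- \frac{61133304}{14719300325977} + \frac{546110161 \sqrt{26953}}{14719300325977} \approx 0.006087$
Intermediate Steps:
$d{\left(L \right)} = - 12 L$
$y = \frac{2616}{23369}$ ($y = \frac{5232}{46738} = 5232 \cdot \frac{1}{46738} = \frac{2616}{23369} \approx 0.11194$)
$K{\left(k,F \right)} = \sqrt{F^{2} + k^{2}}$
$\frac{1}{K{\left(d{\left(4 \right)},-157 \right)} + y} = \frac{1}{\sqrt{\left(-157\right)^{2} + \left(\left(-12\right) 4\right)^{2}} + \frac{2616}{23369}} = \frac{1}{\sqrt{24649 + \left(-48\right)^{2}} + \frac{2616}{23369}} = \frac{1}{\sqrt{24649 + 2304} + \frac{2616}{23369}} = \frac{1}{\sqrt{26953} + \frac{2616}{23369}} = \frac{1}{\frac{2616}{23369} + \sqrt{26953}}$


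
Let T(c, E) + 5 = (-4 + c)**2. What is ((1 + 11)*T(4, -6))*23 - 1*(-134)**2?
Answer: -19336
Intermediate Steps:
T(c, E) = -5 + (-4 + c)**2
((1 + 11)*T(4, -6))*23 - 1*(-134)**2 = ((1 + 11)*(-5 + (-4 + 4)**2))*23 - 1*(-134)**2 = (12*(-5 + 0**2))*23 - 1*17956 = (12*(-5 + 0))*23 - 17956 = (12*(-5))*23 - 17956 = -60*23 - 17956 = -1380 - 17956 = -19336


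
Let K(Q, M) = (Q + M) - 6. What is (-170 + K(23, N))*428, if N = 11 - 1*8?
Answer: -64200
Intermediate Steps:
N = 3 (N = 11 - 8 = 3)
K(Q, M) = -6 + M + Q (K(Q, M) = (M + Q) - 6 = -6 + M + Q)
(-170 + K(23, N))*428 = (-170 + (-6 + 3 + 23))*428 = (-170 + 20)*428 = -150*428 = -64200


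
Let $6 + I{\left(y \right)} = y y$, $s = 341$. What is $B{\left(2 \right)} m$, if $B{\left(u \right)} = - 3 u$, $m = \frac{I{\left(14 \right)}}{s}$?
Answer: $- \frac{1140}{341} \approx -3.3431$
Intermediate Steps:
$I{\left(y \right)} = -6 + y^{2}$ ($I{\left(y \right)} = -6 + y y = -6 + y^{2}$)
$m = \frac{190}{341}$ ($m = \frac{-6 + 14^{2}}{341} = \left(-6 + 196\right) \frac{1}{341} = 190 \cdot \frac{1}{341} = \frac{190}{341} \approx 0.55718$)
$B{\left(2 \right)} m = \left(-3\right) 2 \cdot \frac{190}{341} = \left(-6\right) \frac{190}{341} = - \frac{1140}{341}$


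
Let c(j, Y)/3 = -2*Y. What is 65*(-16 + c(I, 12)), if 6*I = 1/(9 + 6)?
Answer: -5720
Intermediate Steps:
I = 1/90 (I = 1/(6*(9 + 6)) = (1/6)/15 = (1/6)*(1/15) = 1/90 ≈ 0.011111)
c(j, Y) = -6*Y (c(j, Y) = 3*(-2*Y) = -6*Y)
65*(-16 + c(I, 12)) = 65*(-16 - 6*12) = 65*(-16 - 72) = 65*(-88) = -5720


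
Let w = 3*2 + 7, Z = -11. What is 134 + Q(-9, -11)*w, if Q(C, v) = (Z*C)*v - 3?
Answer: -14062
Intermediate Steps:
w = 13 (w = 6 + 7 = 13)
Q(C, v) = -3 - 11*C*v (Q(C, v) = (-11*C)*v - 3 = -11*C*v - 3 = -3 - 11*C*v)
134 + Q(-9, -11)*w = 134 + (-3 - 11*(-9)*(-11))*13 = 134 + (-3 - 1089)*13 = 134 - 1092*13 = 134 - 14196 = -14062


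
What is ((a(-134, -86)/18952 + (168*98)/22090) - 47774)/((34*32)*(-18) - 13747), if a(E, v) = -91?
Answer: 10000129898391/6977006242040 ≈ 1.4333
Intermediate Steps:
((a(-134, -86)/18952 + (168*98)/22090) - 47774)/((34*32)*(-18) - 13747) = ((-91/18952 + (168*98)/22090) - 47774)/((34*32)*(-18) - 13747) = ((-91*1/18952 + 16464*(1/22090)) - 47774)/(1088*(-18) - 13747) = ((-91/18952 + 8232/11045) - 47774)/(-19584 - 13747) = (155007769/209324840 - 47774)/(-33331) = -10000129898391/209324840*(-1/33331) = 10000129898391/6977006242040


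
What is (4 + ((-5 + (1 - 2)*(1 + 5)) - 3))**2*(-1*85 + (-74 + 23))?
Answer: -13600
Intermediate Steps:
(4 + ((-5 + (1 - 2)*(1 + 5)) - 3))**2*(-1*85 + (-74 + 23)) = (4 + ((-5 - 1*6) - 3))**2*(-85 - 51) = (4 + ((-5 - 6) - 3))**2*(-136) = (4 + (-11 - 3))**2*(-136) = (4 - 14)**2*(-136) = (-10)**2*(-136) = 100*(-136) = -13600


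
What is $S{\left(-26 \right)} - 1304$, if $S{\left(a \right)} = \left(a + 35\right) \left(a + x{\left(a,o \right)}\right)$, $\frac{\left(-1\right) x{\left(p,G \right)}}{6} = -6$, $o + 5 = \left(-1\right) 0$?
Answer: $-1214$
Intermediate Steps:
$o = -5$ ($o = -5 - 0 = -5 + 0 = -5$)
$x{\left(p,G \right)} = 36$ ($x{\left(p,G \right)} = \left(-6\right) \left(-6\right) = 36$)
$S{\left(a \right)} = \left(35 + a\right) \left(36 + a\right)$ ($S{\left(a \right)} = \left(a + 35\right) \left(a + 36\right) = \left(35 + a\right) \left(36 + a\right)$)
$S{\left(-26 \right)} - 1304 = \left(1260 + \left(-26\right)^{2} + 71 \left(-26\right)\right) - 1304 = \left(1260 + 676 - 1846\right) - 1304 = 90 - 1304 = -1214$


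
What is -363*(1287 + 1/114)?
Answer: -17752999/38 ≈ -4.6718e+5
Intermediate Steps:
-363*(1287 + 1/114) = -363*146719/114 = -17752999/38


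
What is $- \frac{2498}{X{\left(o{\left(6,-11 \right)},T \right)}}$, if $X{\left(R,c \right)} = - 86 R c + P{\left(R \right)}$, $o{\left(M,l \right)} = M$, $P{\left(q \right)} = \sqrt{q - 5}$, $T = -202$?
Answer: $- \frac{2498}{104233} \approx -0.023966$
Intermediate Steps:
$P{\left(q \right)} = \sqrt{-5 + q}$
$X{\left(R,c \right)} = \sqrt{-5 + R} - 86 R c$ ($X{\left(R,c \right)} = - 86 R c + \sqrt{-5 + R} = \sqrt{-5 + R} - 86 R c$)
$- \frac{2498}{X{\left(o{\left(6,-11 \right)},T \right)}} = - \frac{2498}{\sqrt{-5 + 6} - 516 \left(-202\right)} = - \frac{2498}{\sqrt{1} + 104232} = - \frac{2498}{1 + 104232} = - \frac{2498}{104233}$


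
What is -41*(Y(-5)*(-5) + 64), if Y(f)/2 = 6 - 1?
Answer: -574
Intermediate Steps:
Y(f) = 10 (Y(f) = 2*(6 - 1) = 2*5 = 10)
-41*(Y(-5)*(-5) + 64) = -41*(10*(-5) + 64) = -41*(-50 + 64) = -41*14 = -574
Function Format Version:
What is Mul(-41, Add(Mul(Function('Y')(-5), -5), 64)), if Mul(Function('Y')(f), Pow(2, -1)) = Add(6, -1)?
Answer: -574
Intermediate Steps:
Function('Y')(f) = 10 (Function('Y')(f) = Mul(2, Add(6, -1)) = Mul(2, 5) = 10)
Mul(-41, Add(Mul(Function('Y')(-5), -5), 64)) = Mul(-41, Add(Mul(10, -5), 64)) = Mul(-41, Add(-50, 64)) = Mul(-41, 14) = -574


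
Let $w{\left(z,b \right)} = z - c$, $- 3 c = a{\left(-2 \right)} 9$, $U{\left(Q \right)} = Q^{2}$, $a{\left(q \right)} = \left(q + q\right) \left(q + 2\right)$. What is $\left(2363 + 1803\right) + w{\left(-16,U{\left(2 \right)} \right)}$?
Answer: $4150$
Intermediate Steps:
$a{\left(q \right)} = 2 q \left(2 + q\right)$
$c = 0$ ($c = - \frac{2 \left(-2\right) \left(2 - 2\right) 9}{3} = - \frac{2 \left(-2\right) 0 \cdot 9}{3} = - \frac{0 \cdot 9}{3} = \left(- \frac{1}{3}\right) 0 = 0$)
$w{\left(z,b \right)} = z$ ($w{\left(z,b \right)} = z - 0 = z + 0 = z$)
$\left(2363 + 1803\right) + w{\left(-16,U{\left(2 \right)} \right)} = \left(2363 + 1803\right) - 16 = 4166 - 16 = 4150$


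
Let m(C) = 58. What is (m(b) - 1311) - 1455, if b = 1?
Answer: -2708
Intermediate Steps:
(m(b) - 1311) - 1455 = (58 - 1311) - 1455 = -1253 - 1455 = -2708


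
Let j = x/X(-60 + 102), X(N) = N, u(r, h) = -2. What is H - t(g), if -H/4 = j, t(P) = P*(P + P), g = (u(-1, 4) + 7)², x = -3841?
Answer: -18568/21 ≈ -884.19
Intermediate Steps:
g = 25 (g = (-2 + 7)² = 5² = 25)
j = -3841/42 (j = -3841/(-60 + 102) = -3841/42 ≈ -91.452)
t(P) = 2*P² (t(P) = P*(2*P) = 2*P²)
H = 7682/21 (H = -4*(-3841/42) = 7682/21 ≈ 365.81)
H - t(g) = 7682/21 - 2*25² = 7682/21 - 2*625 = 7682/21 - 1*1250 = 7682/21 - 1250 = -18568/21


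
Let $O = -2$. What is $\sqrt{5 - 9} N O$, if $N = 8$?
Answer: $- 32 i \approx - 32.0 i$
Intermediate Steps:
$\sqrt{5 - 9} N O = \sqrt{5 - 9} \cdot 8 \left(-2\right) = \sqrt{-4} \cdot 8 \left(-2\right) = 2 i 8 \left(-2\right) = 16 i \left(-2\right) = - 32 i$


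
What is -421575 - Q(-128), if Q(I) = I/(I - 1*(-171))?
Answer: -18127597/43 ≈ -4.2157e+5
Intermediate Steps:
Q(I) = I/(171 + I) (Q(I) = I/(I + 171) = I/(171 + I))
-421575 - Q(-128) = -421575 - (-128)/(171 - 128) = -421575 - (-128)/43 = -421575 - 1*(-128/43) = -421575 + 128/43 = -18127597/43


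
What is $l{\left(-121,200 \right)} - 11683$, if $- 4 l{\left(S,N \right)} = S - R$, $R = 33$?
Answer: $- \frac{23289}{2} \approx -11645.0$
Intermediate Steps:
$l{\left(S,N \right)} = \frac{33}{4} - \frac{S}{4}$ ($l{\left(S,N \right)} = - \frac{S - 33}{4} = - \frac{-33 + S}{4} = \frac{33}{4} - \frac{S}{4}$)
$l{\left(-121,200 \right)} - 11683 = \left(\frac{33}{4} - - \frac{121}{4}\right) - 11683 = \left(\frac{33}{4} + \frac{121}{4}\right) - 11683 = \frac{77}{2} - 11683 = - \frac{23289}{2}$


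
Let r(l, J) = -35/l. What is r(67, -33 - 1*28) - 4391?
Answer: -294232/67 ≈ -4391.5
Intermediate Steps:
r(67, -33 - 1*28) - 4391 = -35/67 - 4391 = -294232/67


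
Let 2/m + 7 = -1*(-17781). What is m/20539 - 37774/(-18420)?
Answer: 3447445875701/1681102156530 ≈ 2.0507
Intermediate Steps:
m = 1/8887 (m = 2/(-7 - 1*(-17781)) = 2/(-7 + 17781) = 2/17774 = 2*(1/17774) = 1/8887 ≈ 0.00011252)
m/20539 - 37774/(-18420) = (1/8887)/20539 - 37774/(-18420) = (1/8887)*(1/20539) - 37774*(-1/18420) = 1/182530093 + 18887/9210 = 3447445875701/1681102156530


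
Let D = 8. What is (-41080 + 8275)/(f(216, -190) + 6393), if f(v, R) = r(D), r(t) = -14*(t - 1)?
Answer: -6561/1259 ≈ -5.2113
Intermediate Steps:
r(t) = 14 - 14*t (r(t) = -14*(-1 + t) = 14 - 14*t)
f(v, R) = -98 (f(v, R) = 14 - 14*8 = 14 - 112 = -98)
(-41080 + 8275)/(f(216, -190) + 6393) = (-41080 + 8275)/(-98 + 6393) = -32805/6295 = -32805*1/6295 = -6561/1259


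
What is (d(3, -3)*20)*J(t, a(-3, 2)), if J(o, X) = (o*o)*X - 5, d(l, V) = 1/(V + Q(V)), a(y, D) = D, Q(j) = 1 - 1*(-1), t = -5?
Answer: -900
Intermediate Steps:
Q(j) = 2 (Q(j) = 1 + 1 = 2)
d(l, V) = 1/(2 + V) (d(l, V) = 1/(V + 2) = 1/(2 + V))
J(o, X) = -5 + X*o**2 (J(o, X) = o**2*X - 5 = X*o**2 - 5 = -5 + X*o**2)
(d(3, -3)*20)*J(t, a(-3, 2)) = (20/(2 - 3))*(-5 + 2*(-5)**2) = (20/(-1))*(-5 + 2*25) = (-1*20)*(-5 + 50) = -20*45 = -900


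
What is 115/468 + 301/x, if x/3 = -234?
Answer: -257/1404 ≈ -0.18305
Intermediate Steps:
x = -702 (x = 3*(-234) = -702)
115/468 + 301/x = 115/468 + 301/(-702) = 115*(1/468) + 301*(-1/702) = 115/468 - 301/702 = -257/1404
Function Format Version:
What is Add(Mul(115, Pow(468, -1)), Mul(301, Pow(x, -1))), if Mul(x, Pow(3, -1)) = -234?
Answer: Rational(-257, 1404) ≈ -0.18305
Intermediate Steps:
x = -702 (x = Mul(3, -234) = -702)
Add(Mul(115, Pow(468, -1)), Mul(301, Pow(x, -1))) = Add(Mul(115, Pow(468, -1)), Mul(301, Pow(-702, -1))) = Add(Mul(115, Rational(1, 468)), Mul(301, Rational(-1, 702))) = Add(Rational(115, 468), Rational(-301, 702)) = Rational(-257, 1404)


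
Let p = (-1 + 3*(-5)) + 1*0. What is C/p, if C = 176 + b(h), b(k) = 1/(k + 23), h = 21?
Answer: -7745/704 ≈ -11.001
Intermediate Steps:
b(k) = 1/(23 + k)
p = -16 (p = (-1 - 15) + 0 = -16 + 0 = -16)
C = 7745/44 (C = 176 + 1/(23 + 21) = 176 + 1/44 = 7745/44 ≈ 176.02)
C/p = (7745/44)/(-16) = (7745/44)*(-1/16) = -7745/704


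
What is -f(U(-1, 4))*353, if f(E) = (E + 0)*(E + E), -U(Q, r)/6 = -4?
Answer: -406656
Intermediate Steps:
U(Q, r) = 24 (U(Q, r) = -6*(-4) = 24)
f(E) = 2*E² (f(E) = E*(2*E) = 2*E²)
-f(U(-1, 4))*353 = -2*24²*353 = -2*576*353 = -1152*353 = -1*406656 = -406656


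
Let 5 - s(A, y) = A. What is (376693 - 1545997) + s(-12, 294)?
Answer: -1169287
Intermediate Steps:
s(A, y) = 5 - A
(376693 - 1545997) + s(-12, 294) = (376693 - 1545997) + (5 - 1*(-12)) = -1169304 + (5 + 12) = -1169304 + 17 = -1169287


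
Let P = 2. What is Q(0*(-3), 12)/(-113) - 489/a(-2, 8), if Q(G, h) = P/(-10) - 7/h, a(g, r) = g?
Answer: 1657757/6780 ≈ 244.51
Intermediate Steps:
Q(G, h) = -⅕ - 7/h (Q(G, h) = 2/(-10) - 7/h = 2*(-⅒) - 7/h = -⅕ - 7/h)
Q(0*(-3), 12)/(-113) - 489/a(-2, 8) = ((⅕)*(-35 - 1*12)/12)/(-113) - 489/((-2*1)) = ((⅕)*(1/12)*(-35 - 12))*(-1/113) - 489/(-2) = ((⅕)*(1/12)*(-47))*(-1/113) - 489*(-½) = -47/60*(-1/113) + 489/2 = 47/6780 + 489/2 = 1657757/6780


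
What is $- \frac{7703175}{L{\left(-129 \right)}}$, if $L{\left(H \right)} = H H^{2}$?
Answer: $\frac{2567725}{715563} \approx 3.5884$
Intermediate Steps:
$L{\left(H \right)} = H^{3}$
$- \frac{7703175}{L{\left(-129 \right)}} = - \frac{7703175}{\left(-129\right)^{3}} = - \frac{7703175}{-2146689} = \left(-7703175\right) \left(- \frac{1}{2146689}\right) = \frac{2567725}{715563}$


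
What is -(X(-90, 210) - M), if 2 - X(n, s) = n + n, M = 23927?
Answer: 23745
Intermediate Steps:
X(n, s) = 2 - 2*n (X(n, s) = 2 - (n + n) = 2 - 2*n)
-(X(-90, 210) - M) = -((2 - 2*(-90)) - 1*23927) = -((2 + 180) - 23927) = -(182 - 23927) = -1*(-23745) = 23745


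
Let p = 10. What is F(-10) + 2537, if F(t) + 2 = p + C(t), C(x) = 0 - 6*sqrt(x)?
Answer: 2545 - 6*I*sqrt(10) ≈ 2545.0 - 18.974*I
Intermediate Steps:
C(x) = -6*sqrt(x) (C(x) = 0 - 6*sqrt(x) = -6*sqrt(x))
F(t) = 8 - 6*sqrt(t) (F(t) = -2 + (10 - 6*sqrt(t)) = 8 - 6*sqrt(t))
F(-10) + 2537 = (8 - 6*I*sqrt(10)) + 2537 = 2545 - 6*I*sqrt(10)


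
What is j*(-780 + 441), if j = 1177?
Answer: -399003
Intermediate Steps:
j*(-780 + 441) = 1177*(-780 + 441) = 1177*(-339) = -399003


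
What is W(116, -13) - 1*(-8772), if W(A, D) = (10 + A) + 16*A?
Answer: 10754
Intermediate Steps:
W(A, D) = 10 + 17*A
W(116, -13) - 1*(-8772) = (10 + 17*116) - 1*(-8772) = (10 + 1972) + 8772 = 1982 + 8772 = 10754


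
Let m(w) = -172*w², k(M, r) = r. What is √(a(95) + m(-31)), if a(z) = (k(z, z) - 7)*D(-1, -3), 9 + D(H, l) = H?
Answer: 2*I*√41543 ≈ 407.64*I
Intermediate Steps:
D(H, l) = -9 + H
a(z) = 70 - 10*z (a(z) = (z - 7)*(-9 - 1) = (-7 + z)*(-10) = 70 - 10*z)
√(a(95) + m(-31)) = √((70 - 10*95) - 172*(-31)²) = √((70 - 950) - 172*961) = √(-880 - 165292) = √(-166172) = 2*I*√41543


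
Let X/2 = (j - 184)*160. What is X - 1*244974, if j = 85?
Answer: -276654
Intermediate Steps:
X = -31680 (X = 2*((85 - 184)*160) = 2*(-99*160) = 2*(-15840) = -31680)
X - 1*244974 = -31680 - 1*244974 = -31680 - 244974 = -276654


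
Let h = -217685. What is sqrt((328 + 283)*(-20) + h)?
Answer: 3*I*sqrt(25545) ≈ 479.48*I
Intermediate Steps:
sqrt((328 + 283)*(-20) + h) = sqrt((328 + 283)*(-20) - 217685) = sqrt(611*(-20) - 217685) = sqrt(-12220 - 217685) = sqrt(-229905) = 3*I*sqrt(25545)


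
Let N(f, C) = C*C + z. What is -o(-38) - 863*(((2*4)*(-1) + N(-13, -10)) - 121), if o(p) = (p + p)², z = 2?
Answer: 17525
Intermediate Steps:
N(f, C) = 2 + C² (N(f, C) = C*C + 2 = C² + 2 = 2 + C²)
o(p) = 4*p² (o(p) = (2*p)² = 4*p²)
-o(-38) - 863*(((2*4)*(-1) + N(-13, -10)) - 121) = -4*(-38)² - 863*(((2*4)*(-1) + (2 + (-10)²)) - 121) = -4*1444 - 863*((8*(-1) + (2 + 100)) - 121) = -1*5776 - 863*((-8 + 102) - 121) = -5776 - 863*(94 - 121) = -5776 - 863*(-27) = -5776 + 23301 = 17525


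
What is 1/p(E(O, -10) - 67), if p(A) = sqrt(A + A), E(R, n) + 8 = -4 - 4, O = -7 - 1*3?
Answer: -I*sqrt(166)/166 ≈ -0.077615*I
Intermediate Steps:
O = -10 (O = -7 - 3 = -10)
E(R, n) = -16 (E(R, n) = -8 + (-4 - 4) = -8 - 8 = -16)
p(A) = sqrt(2)*sqrt(A) (p(A) = sqrt(2*A) = sqrt(2)*sqrt(A))
1/p(E(O, -10) - 67) = 1/(sqrt(2)*sqrt(-16 - 67)) = 1/(sqrt(2)*sqrt(-83)) = 1/(sqrt(2)*(I*sqrt(83))) = 1/(I*sqrt(166)) = -I*sqrt(166)/166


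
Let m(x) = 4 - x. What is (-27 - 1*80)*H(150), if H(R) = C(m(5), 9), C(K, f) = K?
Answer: 107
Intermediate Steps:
H(R) = -1 (H(R) = 4 - 1*5 = 4 - 5 = -1)
(-27 - 1*80)*H(150) = (-27 - 1*80)*(-1) = (-27 - 80)*(-1) = -107*(-1) = 107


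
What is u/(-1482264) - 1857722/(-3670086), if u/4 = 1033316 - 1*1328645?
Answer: 14065805071/10793722926 ≈ 1.3031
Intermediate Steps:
u = -1181316 (u = 4*(1033316 - 1*1328645) = 4*(1033316 - 1328645) = 4*(-295329) = -1181316)
u/(-1482264) - 1857722/(-3670086) = -1181316/(-1482264) - 1857722/(-3670086) = -1181316*(-1/1482264) - 1857722*(-1/3670086) = 98443/123522 + 928861/1835043 = 14065805071/10793722926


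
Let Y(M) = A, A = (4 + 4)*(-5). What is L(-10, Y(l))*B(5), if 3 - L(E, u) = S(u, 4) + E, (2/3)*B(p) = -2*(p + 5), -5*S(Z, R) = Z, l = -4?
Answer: -150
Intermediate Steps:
S(Z, R) = -Z/5
A = -40 (A = 8*(-5) = -40)
Y(M) = -40
B(p) = -15 - 3*p (B(p) = 3*(-2*(p + 5))/2 = 3*(-2*(5 + p))/2 = 3*(-10 - 2*p)/2 = -15 - 3*p)
L(E, u) = 3 - E + u/5 (L(E, u) = 3 - (-u/5 + E) = 3 - (E - u/5) = 3 + (-E + u/5) = 3 - E + u/5)
L(-10, Y(l))*B(5) = (3 - 1*(-10) + (⅕)*(-40))*(-15 - 3*5) = (3 + 10 - 8)*(-15 - 15) = 5*(-30) = -150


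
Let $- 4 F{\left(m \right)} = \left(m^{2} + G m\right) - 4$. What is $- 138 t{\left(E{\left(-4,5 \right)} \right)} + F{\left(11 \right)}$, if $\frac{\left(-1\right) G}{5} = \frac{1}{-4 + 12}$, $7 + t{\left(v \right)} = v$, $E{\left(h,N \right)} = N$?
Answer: $\frac{7951}{32} \approx 248.47$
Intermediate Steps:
$t{\left(v \right)} = -7 + v$
$G = - \frac{5}{8}$ ($G = - \frac{5}{-4 + 12} = - \frac{5}{8} \approx -0.625$)
$F{\left(m \right)} = 1 - \frac{m^{2}}{4} + \frac{5 m}{32}$ ($F{\left(m \right)} = - \frac{\left(m^{2} - \frac{5 m}{8}\right) - 4}{4} = - \frac{-4 + m^{2} - \frac{5 m}{8}}{4} = 1 - \frac{m^{2}}{4} + \frac{5 m}{32}$)
$- 138 t{\left(E{\left(-4,5 \right)} \right)} + F{\left(11 \right)} = - 138 \left(-7 + 5\right) + \left(1 - \frac{11^{2}}{4} + \frac{5}{32} \cdot 11\right) = \left(-138\right) \left(-2\right) + \left(1 - \frac{121}{4} + \frac{55}{32}\right) = 276 + \left(1 - \frac{121}{4} + \frac{55}{32}\right) = 276 - \frac{881}{32} = \frac{7951}{32}$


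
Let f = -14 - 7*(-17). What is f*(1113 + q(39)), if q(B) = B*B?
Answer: 276570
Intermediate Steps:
f = 105 (f = -14 + 119 = 105)
q(B) = B²
f*(1113 + q(39)) = 105*(1113 + 39²) = 105*(1113 + 1521) = 105*2634 = 276570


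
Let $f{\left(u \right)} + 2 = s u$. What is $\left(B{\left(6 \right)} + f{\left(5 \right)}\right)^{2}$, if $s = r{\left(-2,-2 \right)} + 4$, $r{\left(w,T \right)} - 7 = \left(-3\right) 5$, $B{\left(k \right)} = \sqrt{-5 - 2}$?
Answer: $\left(-22 + i \sqrt{7}\right)^{2} \approx 477.0 - 116.41 i$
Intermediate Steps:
$B{\left(k \right)} = i \sqrt{7}$ ($B{\left(k \right)} = \sqrt{-7} = i \sqrt{7}$)
$r{\left(w,T \right)} = -8$ ($r{\left(w,T \right)} = 7 - 15 = -8$)
$s = -4$ ($s = -8 + 4 = -4$)
$f{\left(u \right)} = -2 - 4 u$
$\left(B{\left(6 \right)} + f{\left(5 \right)}\right)^{2} = \left(i \sqrt{7} - 22\right)^{2} = \left(-22 + i \sqrt{7}\right)^{2}$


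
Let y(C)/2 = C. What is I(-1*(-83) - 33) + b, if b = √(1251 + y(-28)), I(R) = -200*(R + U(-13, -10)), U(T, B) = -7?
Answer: -8600 + √1195 ≈ -8565.4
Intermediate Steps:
I(R) = 1400 - 200*R (I(R) = -200*(R - 7) = -200*(-7 + R) = 1400 - 200*R)
y(C) = 2*C
b = √1195 (b = √(1251 + 2*(-28)) = √(1251 - 56) = √1195 ≈ 34.569)
I(-1*(-83) - 33) + b = (1400 - 200*(-1*(-83) - 33)) + √1195 = (1400 - 200*(83 - 33)) + √1195 = (1400 - 200*50) + √1195 = (1400 - 10000) + √1195 = -8600 + √1195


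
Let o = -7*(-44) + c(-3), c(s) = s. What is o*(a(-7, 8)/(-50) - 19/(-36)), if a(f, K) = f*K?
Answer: 90463/180 ≈ 502.57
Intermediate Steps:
a(f, K) = K*f
o = 305 (o = -7*(-44) - 3 = 308 - 3 = 305)
o*(a(-7, 8)/(-50) - 19/(-36)) = 305*((8*(-7))/(-50) - 19/(-36)) = 305*(-56*(-1/50) - 19*(-1/36)) = 305*(28/25 + 19/36) = 305*(1483/900) = 90463/180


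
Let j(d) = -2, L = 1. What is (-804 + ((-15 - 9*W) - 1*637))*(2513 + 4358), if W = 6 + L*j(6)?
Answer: -10251532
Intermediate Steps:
W = 4 (W = 6 + 1*(-2) = 6 - 2 = 4)
(-804 + ((-15 - 9*W) - 1*637))*(2513 + 4358) = (-804 + ((-15 - 9*4) - 1*637))*(2513 + 4358) = (-804 + ((-15 - 36) - 637))*6871 = (-804 + (-51 - 637))*6871 = (-804 - 688)*6871 = -1492*6871 = -10251532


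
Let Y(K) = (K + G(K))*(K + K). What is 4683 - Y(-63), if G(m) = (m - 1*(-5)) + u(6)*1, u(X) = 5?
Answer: -9933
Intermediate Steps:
G(m) = 10 + m (G(m) = (m - 1*(-5)) + 5*1 = (m + 5) + 5 = (5 + m) + 5 = 10 + m)
Y(K) = 2*K*(10 + 2*K) (Y(K) = (K + (10 + K))*(K + K) = (10 + 2*K)*(2*K) = 2*K*(10 + 2*K))
4683 - Y(-63) = 4683 - 4*(-63)*(5 - 63) = 4683 - 4*(-63)*(-58) = 4683 - 1*14616 = 4683 - 14616 = -9933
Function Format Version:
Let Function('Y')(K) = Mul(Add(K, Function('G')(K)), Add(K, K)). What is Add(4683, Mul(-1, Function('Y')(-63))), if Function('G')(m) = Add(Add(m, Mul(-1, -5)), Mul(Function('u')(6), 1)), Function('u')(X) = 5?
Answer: -9933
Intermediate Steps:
Function('G')(m) = Add(10, m) (Function('G')(m) = Add(Add(m, Mul(-1, -5)), Mul(5, 1)) = Add(Add(m, 5), 5) = Add(Add(5, m), 5) = Add(10, m))
Function('Y')(K) = Mul(2, K, Add(10, Mul(2, K))) (Function('Y')(K) = Mul(Add(K, Add(10, K)), Add(K, K)) = Mul(Add(10, Mul(2, K)), Mul(2, K)) = Mul(2, K, Add(10, Mul(2, K))))
Add(4683, Mul(-1, Function('Y')(-63))) = Add(4683, Mul(-1, Mul(4, -63, Add(5, -63)))) = Add(4683, Mul(-1, Mul(4, -63, -58))) = Add(4683, Mul(-1, 14616)) = Add(4683, -14616) = -9933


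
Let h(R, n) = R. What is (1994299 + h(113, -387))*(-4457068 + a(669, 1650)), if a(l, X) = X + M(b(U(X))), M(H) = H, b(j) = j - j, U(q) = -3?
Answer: -8885939124216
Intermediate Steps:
b(j) = 0
a(l, X) = X (a(l, X) = X + 0 = X)
(1994299 + h(113, -387))*(-4457068 + a(669, 1650)) = (1994299 + 113)*(-4457068 + 1650) = 1994412*(-4455418) = -8885939124216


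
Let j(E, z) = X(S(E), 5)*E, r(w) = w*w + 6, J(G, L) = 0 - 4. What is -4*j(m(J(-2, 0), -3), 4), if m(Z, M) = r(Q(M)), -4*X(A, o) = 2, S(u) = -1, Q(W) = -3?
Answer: 30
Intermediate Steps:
J(G, L) = -4
X(A, o) = -½ (X(A, o) = -¼*2 = -½)
r(w) = 6 + w² (r(w) = w² + 6 = 6 + w²)
m(Z, M) = 15 (m(Z, M) = 6 + (-3)² = 6 + 9 = 15)
j(E, z) = -E/2
-4*j(m(J(-2, 0), -3), 4) = -(-2)*15 = -4*(-15/2) = 30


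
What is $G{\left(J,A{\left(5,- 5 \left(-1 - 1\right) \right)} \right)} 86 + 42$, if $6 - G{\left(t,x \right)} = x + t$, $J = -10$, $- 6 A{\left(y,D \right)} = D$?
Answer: $\frac{4684}{3} \approx 1561.3$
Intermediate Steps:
$A{\left(y,D \right)} = - \frac{D}{6}$
$G{\left(t,x \right)} = 6 - t - x$ ($G{\left(t,x \right)} = 6 - \left(x + t\right) = 6 - \left(t + x\right) = 6 - t - x$)
$G{\left(J,A{\left(5,- 5 \left(-1 - 1\right) \right)} \right)} 86 + 42 = \left(6 - -10 - - \frac{\left(-5\right) \left(-1 - 1\right)}{6}\right) 86 + 42 = \left(6 + 10 - - \frac{\left(-5\right) \left(-2\right)}{6}\right) 86 + 42 = \left(6 + 10 - \left(- \frac{1}{6}\right) 10\right) 86 + 42 = \left(6 + 10 - - \frac{5}{3}\right) 86 + 42 = \left(6 + 10 + \frac{5}{3}\right) 86 + 42 = \frac{53}{3} \cdot 86 + 42 = \frac{4558}{3} + 42 = \frac{4684}{3}$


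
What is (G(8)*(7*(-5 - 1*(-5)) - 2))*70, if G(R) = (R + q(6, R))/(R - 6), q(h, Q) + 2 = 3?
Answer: -630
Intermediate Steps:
q(h, Q) = 1 (q(h, Q) = -2 + 3 = 1)
G(R) = (1 + R)/(-6 + R) (G(R) = (R + 1)/(R - 6) = (1 + R)/(-6 + R))
(G(8)*(7*(-5 - 1*(-5)) - 2))*70 = (((1 + 8)/(-6 + 8))*(7*(-5 - 1*(-5)) - 2))*70 = ((9/2)*(7*(-5 + 5) - 2))*70 = (((1/2)*9)*(7*0 - 2))*70 = (9*(0 - 2)/2)*70 = ((9/2)*(-2))*70 = -9*70 = -630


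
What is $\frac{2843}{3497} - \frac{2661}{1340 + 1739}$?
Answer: $- \frac{551920}{10767263} \approx -0.051259$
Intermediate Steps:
$\frac{2843}{3497} - \frac{2661}{1340 + 1739} = 2843 \cdot \frac{1}{3497} - \frac{2661}{3079} = \frac{2843}{3497} - \frac{2661}{3079} = - \frac{551920}{10767263}$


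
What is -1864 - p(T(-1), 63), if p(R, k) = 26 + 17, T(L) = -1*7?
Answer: -1907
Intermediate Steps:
T(L) = -7
p(R, k) = 43
-1864 - p(T(-1), 63) = -1864 - 1*43 = -1864 - 43 = -1907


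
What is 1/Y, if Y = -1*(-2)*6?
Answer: 1/12 ≈ 0.083333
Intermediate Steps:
Y = 12 (Y = 2*6 = 12)
1/Y = 1/12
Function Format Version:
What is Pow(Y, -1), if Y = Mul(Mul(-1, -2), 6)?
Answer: Rational(1, 12) ≈ 0.083333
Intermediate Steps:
Y = 12 (Y = Mul(2, 6) = 12)
Pow(Y, -1) = Pow(12, -1) = Rational(1, 12)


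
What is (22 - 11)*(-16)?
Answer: -176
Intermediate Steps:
(22 - 11)*(-16) = 11*(-16) = -176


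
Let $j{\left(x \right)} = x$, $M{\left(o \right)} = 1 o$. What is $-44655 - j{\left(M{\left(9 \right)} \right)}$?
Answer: $-44664$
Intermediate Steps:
$M{\left(o \right)} = o$
$-44655 - j{\left(M{\left(9 \right)} \right)} = -44655 - 9 = -44664$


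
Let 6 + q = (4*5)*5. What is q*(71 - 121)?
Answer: -4700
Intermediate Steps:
q = 94 (q = -6 + (4*5)*5 = -6 + 20*5 = -6 + 100 = 94)
q*(71 - 121) = 94*(71 - 121) = 94*(-50) = -4700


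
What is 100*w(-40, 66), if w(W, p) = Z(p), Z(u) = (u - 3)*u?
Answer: 415800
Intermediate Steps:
Z(u) = u*(-3 + u) (Z(u) = (-3 + u)*u = u*(-3 + u))
w(W, p) = p*(-3 + p)
100*w(-40, 66) = 100*(66*(-3 + 66)) = 100*(66*63) = 100*4158 = 415800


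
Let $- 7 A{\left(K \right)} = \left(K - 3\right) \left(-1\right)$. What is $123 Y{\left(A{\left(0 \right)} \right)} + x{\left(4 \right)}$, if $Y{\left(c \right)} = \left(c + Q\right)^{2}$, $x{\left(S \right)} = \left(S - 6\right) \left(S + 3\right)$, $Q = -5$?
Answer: $\frac{176926}{49} \approx 3610.7$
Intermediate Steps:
$x{\left(S \right)} = \left(-6 + S\right) \left(3 + S\right)$
$A{\left(K \right)} = - \frac{3}{7} + \frac{K}{7}$ ($A{\left(K \right)} = - \frac{\left(K - 3\right) \left(-1\right)}{7} = - \frac{\left(-3 + K\right) \left(-1\right)}{7} = - \frac{3 - K}{7} = - \frac{3}{7} + \frac{K}{7}$)
$Y{\left(c \right)} = \left(-5 + c\right)^{2}$ ($Y{\left(c \right)} = \left(c - 5\right)^{2} = \left(-5 + c\right)^{2}$)
$123 Y{\left(A{\left(0 \right)} \right)} + x{\left(4 \right)} = 123 \left(-5 + \left(- \frac{3}{7} + \frac{1}{7} \cdot 0\right)\right)^{2} - \left(30 - 16\right) = 123 \left(-5 + \left(- \frac{3}{7} + 0\right)\right)^{2} - 14 = 123 \left(-5 - \frac{3}{7}\right)^{2} - 14 = 123 \left(- \frac{38}{7}\right)^{2} - 14 = 123 \cdot \frac{1444}{49} - 14 = \frac{177612}{49} - 14 = \frac{176926}{49}$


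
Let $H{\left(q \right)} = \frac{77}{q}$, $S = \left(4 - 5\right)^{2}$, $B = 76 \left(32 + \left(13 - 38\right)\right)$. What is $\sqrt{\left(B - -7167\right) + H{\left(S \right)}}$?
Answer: $36 \sqrt{6} \approx 88.182$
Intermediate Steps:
$B = 532$ ($B = 76 \left(32 + \left(13 - 38\right)\right) = 76 \left(32 - 25\right) = 76 \cdot 7 = 532$)
$S = 1$ ($S = \left(-1\right)^{2} = 1$)
$\sqrt{\left(B - -7167\right) + H{\left(S \right)}} = \sqrt{\left(532 - -7167\right) + \frac{77}{1}} = \sqrt{\left(532 + 7167\right) + 77 \cdot 1} = \sqrt{7699 + 77} = \sqrt{7776} = 36 \sqrt{6}$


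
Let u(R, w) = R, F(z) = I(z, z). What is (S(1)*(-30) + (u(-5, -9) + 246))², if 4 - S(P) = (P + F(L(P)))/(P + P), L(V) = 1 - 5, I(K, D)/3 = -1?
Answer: 8281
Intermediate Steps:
I(K, D) = -3 (I(K, D) = 3*(-1) = -3)
L(V) = -4
F(z) = -3
S(P) = 4 - (-3 + P)/(2*P) (S(P) = 4 - (P - 3)/(P + P) = 4 - (-3 + P)/(2*P))
(S(1)*(-30) + (u(-5, -9) + 246))² = (((½)*(3 + 7*1)/1)*(-30) + (-5 + 246))² = (((½)*1*(3 + 7))*(-30) + 241)² = (((½)*1*10)*(-30) + 241)² = (5*(-30) + 241)² = (-150 + 241)² = 91² = 8281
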